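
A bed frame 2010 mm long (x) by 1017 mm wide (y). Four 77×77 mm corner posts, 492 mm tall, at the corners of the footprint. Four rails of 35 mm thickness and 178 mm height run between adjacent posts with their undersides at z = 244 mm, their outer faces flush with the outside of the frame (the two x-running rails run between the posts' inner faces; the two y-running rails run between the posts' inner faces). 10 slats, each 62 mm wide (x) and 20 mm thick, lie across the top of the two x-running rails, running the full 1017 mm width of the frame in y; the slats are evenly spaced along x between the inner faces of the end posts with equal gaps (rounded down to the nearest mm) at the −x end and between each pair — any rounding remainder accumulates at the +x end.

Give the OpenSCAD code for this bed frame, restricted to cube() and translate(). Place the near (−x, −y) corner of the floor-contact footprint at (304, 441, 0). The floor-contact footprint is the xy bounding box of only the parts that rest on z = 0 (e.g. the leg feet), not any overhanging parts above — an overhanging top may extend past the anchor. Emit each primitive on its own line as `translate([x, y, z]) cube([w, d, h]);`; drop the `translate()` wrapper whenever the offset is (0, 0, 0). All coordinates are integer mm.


translate([304, 441, 0]) cube([77, 77, 492]);
translate([304, 1381, 0]) cube([77, 77, 492]);
translate([2237, 441, 0]) cube([77, 77, 492]);
translate([2237, 1381, 0]) cube([77, 77, 492]);
translate([381, 441, 244]) cube([1856, 35, 178]);
translate([381, 1423, 244]) cube([1856, 35, 178]);
translate([304, 518, 244]) cube([35, 863, 178]);
translate([2279, 518, 244]) cube([35, 863, 178]);
translate([493, 441, 422]) cube([62, 1017, 20]);
translate([667, 441, 422]) cube([62, 1017, 20]);
translate([841, 441, 422]) cube([62, 1017, 20]);
translate([1015, 441, 422]) cube([62, 1017, 20]);
translate([1189, 441, 422]) cube([62, 1017, 20]);
translate([1363, 441, 422]) cube([62, 1017, 20]);
translate([1537, 441, 422]) cube([62, 1017, 20]);
translate([1711, 441, 422]) cube([62, 1017, 20]);
translate([1885, 441, 422]) cube([62, 1017, 20]);
translate([2059, 441, 422]) cube([62, 1017, 20]);


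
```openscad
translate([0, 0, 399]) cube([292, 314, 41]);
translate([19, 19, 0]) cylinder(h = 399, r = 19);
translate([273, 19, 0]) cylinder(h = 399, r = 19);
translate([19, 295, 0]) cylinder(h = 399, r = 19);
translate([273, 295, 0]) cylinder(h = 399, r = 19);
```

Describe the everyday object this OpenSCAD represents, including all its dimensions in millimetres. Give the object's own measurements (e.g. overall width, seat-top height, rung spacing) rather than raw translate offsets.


A four-legged stool. The seat is a 292×314×41 mm slab whose top surface is at z = 440 mm; four round legs, each 38 mm in diameter, run from the floor (z = 0) to the underside of the seat, each leg's axis is inset half a diameter from the nearest pair of seat edges (so the leg's bounding box is flush with the corner).


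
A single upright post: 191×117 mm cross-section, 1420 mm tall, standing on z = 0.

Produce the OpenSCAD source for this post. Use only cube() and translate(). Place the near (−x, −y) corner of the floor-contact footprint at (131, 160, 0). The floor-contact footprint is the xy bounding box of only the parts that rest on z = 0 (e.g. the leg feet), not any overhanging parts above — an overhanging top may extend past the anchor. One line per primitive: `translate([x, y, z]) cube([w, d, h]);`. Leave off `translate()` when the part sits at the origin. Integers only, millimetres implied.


translate([131, 160, 0]) cube([191, 117, 1420]);


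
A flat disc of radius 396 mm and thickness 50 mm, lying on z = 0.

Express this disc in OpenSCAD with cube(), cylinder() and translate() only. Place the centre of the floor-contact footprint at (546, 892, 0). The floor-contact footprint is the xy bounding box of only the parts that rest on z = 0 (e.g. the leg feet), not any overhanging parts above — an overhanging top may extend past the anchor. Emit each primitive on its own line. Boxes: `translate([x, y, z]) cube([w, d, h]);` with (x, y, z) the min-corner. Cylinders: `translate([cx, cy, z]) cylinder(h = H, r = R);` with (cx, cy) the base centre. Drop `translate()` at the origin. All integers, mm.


translate([546, 892, 0]) cylinder(h = 50, r = 396);


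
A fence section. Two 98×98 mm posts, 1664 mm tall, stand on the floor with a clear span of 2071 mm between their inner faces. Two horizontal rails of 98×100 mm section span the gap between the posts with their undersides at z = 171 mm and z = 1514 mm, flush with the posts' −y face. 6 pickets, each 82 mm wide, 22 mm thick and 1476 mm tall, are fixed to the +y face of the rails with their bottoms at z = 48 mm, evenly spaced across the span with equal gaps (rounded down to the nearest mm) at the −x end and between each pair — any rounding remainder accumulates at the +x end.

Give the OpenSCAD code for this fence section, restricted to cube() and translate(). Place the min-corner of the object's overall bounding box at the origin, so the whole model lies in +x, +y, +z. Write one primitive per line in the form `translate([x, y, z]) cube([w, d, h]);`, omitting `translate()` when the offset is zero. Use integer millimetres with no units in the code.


cube([98, 98, 1664]);
translate([2169, 0, 0]) cube([98, 98, 1664]);
translate([98, 0, 171]) cube([2071, 98, 100]);
translate([98, 0, 1514]) cube([2071, 98, 100]);
translate([323, 98, 48]) cube([82, 22, 1476]);
translate([630, 98, 48]) cube([82, 22, 1476]);
translate([937, 98, 48]) cube([82, 22, 1476]);
translate([1244, 98, 48]) cube([82, 22, 1476]);
translate([1551, 98, 48]) cube([82, 22, 1476]);
translate([1858, 98, 48]) cube([82, 22, 1476]);


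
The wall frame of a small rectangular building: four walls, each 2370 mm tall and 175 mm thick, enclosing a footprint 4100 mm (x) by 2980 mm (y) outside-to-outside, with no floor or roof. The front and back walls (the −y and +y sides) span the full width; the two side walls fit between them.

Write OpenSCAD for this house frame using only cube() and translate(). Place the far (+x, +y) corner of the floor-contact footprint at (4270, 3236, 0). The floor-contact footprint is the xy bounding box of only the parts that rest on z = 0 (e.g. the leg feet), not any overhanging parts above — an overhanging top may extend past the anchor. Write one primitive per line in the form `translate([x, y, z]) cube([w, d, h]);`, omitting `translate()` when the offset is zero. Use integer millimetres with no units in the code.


translate([170, 256, 0]) cube([4100, 175, 2370]);
translate([170, 3061, 0]) cube([4100, 175, 2370]);
translate([170, 431, 0]) cube([175, 2630, 2370]);
translate([4095, 431, 0]) cube([175, 2630, 2370]);


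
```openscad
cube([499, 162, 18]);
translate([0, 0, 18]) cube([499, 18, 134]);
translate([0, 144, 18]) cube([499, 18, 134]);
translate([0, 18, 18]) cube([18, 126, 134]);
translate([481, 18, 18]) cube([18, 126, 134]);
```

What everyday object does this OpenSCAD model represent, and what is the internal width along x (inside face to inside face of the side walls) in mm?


An open box. The internal width is 463 mm.

A 499×162 base slab with four walls standing on it — an open box. The base is 499 mm wide and the walls are 18 mm thick, so the internal width is 499 − 2 × 18 = 463 mm.


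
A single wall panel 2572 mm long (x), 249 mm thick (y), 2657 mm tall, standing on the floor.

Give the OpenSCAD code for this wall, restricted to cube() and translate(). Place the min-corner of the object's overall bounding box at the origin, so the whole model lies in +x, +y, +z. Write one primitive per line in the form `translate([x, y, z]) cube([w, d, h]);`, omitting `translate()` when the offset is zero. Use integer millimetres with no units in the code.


cube([2572, 249, 2657]);


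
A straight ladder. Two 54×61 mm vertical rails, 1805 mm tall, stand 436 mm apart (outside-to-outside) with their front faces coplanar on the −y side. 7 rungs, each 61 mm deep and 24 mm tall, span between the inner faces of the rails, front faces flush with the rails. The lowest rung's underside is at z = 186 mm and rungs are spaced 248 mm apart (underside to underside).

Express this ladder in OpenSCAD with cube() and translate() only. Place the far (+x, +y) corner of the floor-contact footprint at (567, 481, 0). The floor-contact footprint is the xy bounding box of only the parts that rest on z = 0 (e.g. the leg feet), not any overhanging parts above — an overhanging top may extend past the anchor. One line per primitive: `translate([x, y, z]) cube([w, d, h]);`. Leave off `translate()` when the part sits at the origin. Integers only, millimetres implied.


translate([131, 420, 0]) cube([54, 61, 1805]);
translate([513, 420, 0]) cube([54, 61, 1805]);
translate([185, 420, 186]) cube([328, 61, 24]);
translate([185, 420, 434]) cube([328, 61, 24]);
translate([185, 420, 682]) cube([328, 61, 24]);
translate([185, 420, 930]) cube([328, 61, 24]);
translate([185, 420, 1178]) cube([328, 61, 24]);
translate([185, 420, 1426]) cube([328, 61, 24]);
translate([185, 420, 1674]) cube([328, 61, 24]);


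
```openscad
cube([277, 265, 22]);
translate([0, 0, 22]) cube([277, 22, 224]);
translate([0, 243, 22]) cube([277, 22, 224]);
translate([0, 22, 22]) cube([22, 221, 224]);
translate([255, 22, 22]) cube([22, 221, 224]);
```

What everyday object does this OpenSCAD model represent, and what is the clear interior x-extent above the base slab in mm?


An open box. The internal width is 233 mm.

A 277×265 base slab with four walls standing on it — an open box. The base is 277 mm wide and the walls are 22 mm thick, so the internal width is 277 − 2 × 22 = 233 mm.


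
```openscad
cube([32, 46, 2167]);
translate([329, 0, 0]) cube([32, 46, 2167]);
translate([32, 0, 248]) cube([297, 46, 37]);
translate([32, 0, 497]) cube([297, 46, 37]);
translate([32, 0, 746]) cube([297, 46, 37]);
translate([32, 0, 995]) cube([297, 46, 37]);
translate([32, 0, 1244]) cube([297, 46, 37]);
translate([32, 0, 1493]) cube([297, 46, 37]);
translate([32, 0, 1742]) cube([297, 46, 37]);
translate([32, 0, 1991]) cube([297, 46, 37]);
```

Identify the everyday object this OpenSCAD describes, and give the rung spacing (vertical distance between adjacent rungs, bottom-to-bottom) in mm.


A ladder. The rung spacing is 249 mm.

Two tall 32×46 posts with 8 short bars between them — a ladder. Adjacent rungs sit at z = 248 and z = 497, so the spacing is 497 − 248 = 249 mm.


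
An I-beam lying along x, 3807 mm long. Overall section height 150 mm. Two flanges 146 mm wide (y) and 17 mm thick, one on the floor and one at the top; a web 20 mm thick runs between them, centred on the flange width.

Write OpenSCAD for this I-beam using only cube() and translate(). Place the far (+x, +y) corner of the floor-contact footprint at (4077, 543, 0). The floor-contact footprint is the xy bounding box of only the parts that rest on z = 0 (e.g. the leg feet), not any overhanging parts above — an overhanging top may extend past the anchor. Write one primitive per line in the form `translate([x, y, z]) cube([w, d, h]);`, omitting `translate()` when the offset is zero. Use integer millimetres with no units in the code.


translate([270, 397, 0]) cube([3807, 146, 17]);
translate([270, 460, 17]) cube([3807, 20, 116]);
translate([270, 397, 133]) cube([3807, 146, 17]);


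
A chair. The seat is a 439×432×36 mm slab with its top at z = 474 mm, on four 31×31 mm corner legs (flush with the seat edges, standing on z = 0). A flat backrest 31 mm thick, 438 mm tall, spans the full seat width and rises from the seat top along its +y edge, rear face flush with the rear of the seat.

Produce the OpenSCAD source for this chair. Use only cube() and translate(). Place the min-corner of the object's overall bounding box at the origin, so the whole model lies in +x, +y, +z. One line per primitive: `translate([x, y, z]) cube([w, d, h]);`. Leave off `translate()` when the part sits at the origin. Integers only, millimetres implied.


translate([0, 0, 438]) cube([439, 432, 36]);
cube([31, 31, 438]);
translate([408, 0, 0]) cube([31, 31, 438]);
translate([0, 401, 0]) cube([31, 31, 438]);
translate([408, 401, 0]) cube([31, 31, 438]);
translate([0, 401, 474]) cube([439, 31, 438]);


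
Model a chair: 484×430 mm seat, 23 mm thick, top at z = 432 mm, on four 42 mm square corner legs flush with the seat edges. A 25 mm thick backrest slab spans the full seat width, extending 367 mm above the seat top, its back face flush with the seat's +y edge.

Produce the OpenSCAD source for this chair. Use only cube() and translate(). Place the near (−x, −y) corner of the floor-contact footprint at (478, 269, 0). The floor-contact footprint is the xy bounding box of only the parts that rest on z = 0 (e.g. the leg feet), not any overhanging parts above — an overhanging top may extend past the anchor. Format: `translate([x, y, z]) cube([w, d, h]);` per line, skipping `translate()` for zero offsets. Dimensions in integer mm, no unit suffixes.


// leg_h = 432 - 23 = 409
translate([478, 269, 409]) cube([484, 430, 23]);
translate([478, 269, 0]) cube([42, 42, 409]);
translate([920, 269, 0]) cube([42, 42, 409]);
translate([478, 657, 0]) cube([42, 42, 409]);
translate([920, 657, 0]) cube([42, 42, 409]);
translate([478, 674, 432]) cube([484, 25, 367]);


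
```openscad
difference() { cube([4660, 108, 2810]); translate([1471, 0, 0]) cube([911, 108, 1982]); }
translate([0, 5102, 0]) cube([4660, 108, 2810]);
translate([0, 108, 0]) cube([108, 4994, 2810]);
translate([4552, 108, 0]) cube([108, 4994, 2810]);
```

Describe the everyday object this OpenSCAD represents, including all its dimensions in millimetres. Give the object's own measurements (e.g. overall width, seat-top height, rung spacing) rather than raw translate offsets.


A single room: four walls, each 2810 mm tall and 108 mm thick, enclosing an outside footprint 4660×5210 mm (x × y), no floor or roof. The front and back walls (−y and +y sides) run the full x-width; the side walls fit between their inner faces. A door opening 911 mm wide and 1982 mm tall is cut through the front wall from the floor up, its −x edge 1471 mm from the wall's −x end.


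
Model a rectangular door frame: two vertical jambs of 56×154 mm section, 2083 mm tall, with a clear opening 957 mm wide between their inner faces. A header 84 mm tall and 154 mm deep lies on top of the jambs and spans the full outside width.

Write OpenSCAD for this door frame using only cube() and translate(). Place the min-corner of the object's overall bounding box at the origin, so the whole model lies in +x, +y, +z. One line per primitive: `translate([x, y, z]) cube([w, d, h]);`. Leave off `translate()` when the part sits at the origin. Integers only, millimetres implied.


cube([56, 154, 2083]);
translate([1013, 0, 0]) cube([56, 154, 2083]);
translate([0, 0, 2083]) cube([1069, 154, 84]);


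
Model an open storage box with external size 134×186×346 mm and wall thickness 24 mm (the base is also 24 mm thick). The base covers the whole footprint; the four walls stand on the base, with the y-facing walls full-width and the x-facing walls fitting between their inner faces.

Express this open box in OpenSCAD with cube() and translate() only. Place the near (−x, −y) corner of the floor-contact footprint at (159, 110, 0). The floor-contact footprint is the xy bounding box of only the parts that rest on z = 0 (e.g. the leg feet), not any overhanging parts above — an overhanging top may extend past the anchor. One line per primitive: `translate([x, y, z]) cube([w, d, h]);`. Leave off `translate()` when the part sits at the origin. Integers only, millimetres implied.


translate([159, 110, 0]) cube([134, 186, 24]);
translate([159, 110, 24]) cube([134, 24, 322]);
translate([159, 272, 24]) cube([134, 24, 322]);
translate([159, 134, 24]) cube([24, 138, 322]);
translate([269, 134, 24]) cube([24, 138, 322]);


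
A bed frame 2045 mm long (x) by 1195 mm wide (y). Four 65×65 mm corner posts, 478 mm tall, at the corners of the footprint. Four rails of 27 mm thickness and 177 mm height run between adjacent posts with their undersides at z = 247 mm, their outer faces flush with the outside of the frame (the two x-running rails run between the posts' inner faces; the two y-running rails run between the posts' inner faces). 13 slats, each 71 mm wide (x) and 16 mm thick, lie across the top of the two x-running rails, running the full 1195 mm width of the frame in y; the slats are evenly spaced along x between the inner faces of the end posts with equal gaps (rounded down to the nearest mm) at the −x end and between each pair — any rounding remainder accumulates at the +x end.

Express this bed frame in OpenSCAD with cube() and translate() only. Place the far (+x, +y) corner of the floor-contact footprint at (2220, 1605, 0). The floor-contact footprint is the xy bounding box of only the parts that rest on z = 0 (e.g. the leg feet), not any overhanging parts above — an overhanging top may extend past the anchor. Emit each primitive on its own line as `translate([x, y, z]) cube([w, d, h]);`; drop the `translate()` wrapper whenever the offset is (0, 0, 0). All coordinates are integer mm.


translate([175, 410, 0]) cube([65, 65, 478]);
translate([175, 1540, 0]) cube([65, 65, 478]);
translate([2155, 410, 0]) cube([65, 65, 478]);
translate([2155, 1540, 0]) cube([65, 65, 478]);
translate([240, 410, 247]) cube([1915, 27, 177]);
translate([240, 1578, 247]) cube([1915, 27, 177]);
translate([175, 475, 247]) cube([27, 1065, 177]);
translate([2193, 475, 247]) cube([27, 1065, 177]);
translate([310, 410, 424]) cube([71, 1195, 16]);
translate([451, 410, 424]) cube([71, 1195, 16]);
translate([592, 410, 424]) cube([71, 1195, 16]);
translate([733, 410, 424]) cube([71, 1195, 16]);
translate([874, 410, 424]) cube([71, 1195, 16]);
translate([1015, 410, 424]) cube([71, 1195, 16]);
translate([1156, 410, 424]) cube([71, 1195, 16]);
translate([1297, 410, 424]) cube([71, 1195, 16]);
translate([1438, 410, 424]) cube([71, 1195, 16]);
translate([1579, 410, 424]) cube([71, 1195, 16]);
translate([1720, 410, 424]) cube([71, 1195, 16]);
translate([1861, 410, 424]) cube([71, 1195, 16]);
translate([2002, 410, 424]) cube([71, 1195, 16]);


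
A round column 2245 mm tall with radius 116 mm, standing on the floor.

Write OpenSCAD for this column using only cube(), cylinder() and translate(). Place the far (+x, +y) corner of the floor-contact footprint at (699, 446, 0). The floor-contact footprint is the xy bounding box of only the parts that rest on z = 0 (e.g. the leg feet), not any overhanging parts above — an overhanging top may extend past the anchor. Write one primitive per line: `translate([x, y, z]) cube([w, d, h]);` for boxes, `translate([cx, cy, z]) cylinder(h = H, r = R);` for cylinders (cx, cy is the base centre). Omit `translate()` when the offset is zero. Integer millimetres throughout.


translate([583, 330, 0]) cylinder(h = 2245, r = 116);


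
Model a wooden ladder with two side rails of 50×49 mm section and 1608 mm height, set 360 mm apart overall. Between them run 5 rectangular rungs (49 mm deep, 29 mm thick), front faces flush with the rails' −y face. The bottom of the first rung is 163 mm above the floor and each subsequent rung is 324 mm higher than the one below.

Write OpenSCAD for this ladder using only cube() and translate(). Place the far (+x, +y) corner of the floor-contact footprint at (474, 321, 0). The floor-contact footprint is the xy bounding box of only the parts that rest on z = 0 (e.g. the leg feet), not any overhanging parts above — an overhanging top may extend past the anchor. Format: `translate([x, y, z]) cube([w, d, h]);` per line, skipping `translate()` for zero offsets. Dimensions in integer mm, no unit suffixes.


// rung span = 360 - 2*50 = 260
// rung[k] z = 163 + k*324
translate([114, 272, 0]) cube([50, 49, 1608]);
translate([424, 272, 0]) cube([50, 49, 1608]);
translate([164, 272, 163]) cube([260, 49, 29]);
translate([164, 272, 487]) cube([260, 49, 29]);
translate([164, 272, 811]) cube([260, 49, 29]);
translate([164, 272, 1135]) cube([260, 49, 29]);
translate([164, 272, 1459]) cube([260, 49, 29]);


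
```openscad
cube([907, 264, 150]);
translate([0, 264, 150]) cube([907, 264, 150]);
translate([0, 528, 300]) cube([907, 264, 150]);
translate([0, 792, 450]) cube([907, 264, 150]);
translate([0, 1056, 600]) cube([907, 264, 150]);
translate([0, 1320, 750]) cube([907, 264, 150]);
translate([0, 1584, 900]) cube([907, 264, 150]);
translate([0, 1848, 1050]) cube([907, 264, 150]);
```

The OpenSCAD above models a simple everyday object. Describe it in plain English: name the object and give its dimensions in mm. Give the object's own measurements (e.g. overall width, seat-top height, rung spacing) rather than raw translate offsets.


A straight staircase of 8 solid steps. Each step is 907 mm wide (x), 264 mm deep (y, the going) and 150 mm tall (the rise). The first step rests on the floor; each subsequent step sits one going further in +y and one rise higher in +z, directly behind and above the previous step with no overlap.


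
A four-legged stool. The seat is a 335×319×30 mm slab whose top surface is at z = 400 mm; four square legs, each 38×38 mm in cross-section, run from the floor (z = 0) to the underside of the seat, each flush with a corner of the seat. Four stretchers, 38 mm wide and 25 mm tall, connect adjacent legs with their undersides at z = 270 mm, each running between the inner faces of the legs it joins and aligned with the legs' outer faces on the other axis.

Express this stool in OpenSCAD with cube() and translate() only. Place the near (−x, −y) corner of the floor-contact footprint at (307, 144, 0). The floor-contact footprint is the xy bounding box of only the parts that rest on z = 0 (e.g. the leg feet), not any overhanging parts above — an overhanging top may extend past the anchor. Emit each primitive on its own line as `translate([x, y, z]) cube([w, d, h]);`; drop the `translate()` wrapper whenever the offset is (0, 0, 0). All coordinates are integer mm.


translate([307, 144, 370]) cube([335, 319, 30]);
translate([307, 144, 0]) cube([38, 38, 370]);
translate([604, 144, 0]) cube([38, 38, 370]);
translate([307, 425, 0]) cube([38, 38, 370]);
translate([604, 425, 0]) cube([38, 38, 370]);
translate([345, 144, 270]) cube([259, 38, 25]);
translate([345, 425, 270]) cube([259, 38, 25]);
translate([307, 182, 270]) cube([38, 243, 25]);
translate([604, 182, 270]) cube([38, 243, 25]);


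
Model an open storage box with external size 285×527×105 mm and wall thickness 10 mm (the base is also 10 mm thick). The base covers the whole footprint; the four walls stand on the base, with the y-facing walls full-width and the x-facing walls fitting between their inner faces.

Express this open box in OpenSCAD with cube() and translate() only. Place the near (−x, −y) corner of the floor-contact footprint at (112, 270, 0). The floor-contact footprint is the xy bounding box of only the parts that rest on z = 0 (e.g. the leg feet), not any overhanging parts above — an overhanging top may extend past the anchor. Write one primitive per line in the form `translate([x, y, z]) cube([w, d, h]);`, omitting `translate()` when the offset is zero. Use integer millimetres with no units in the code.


translate([112, 270, 0]) cube([285, 527, 10]);
translate([112, 270, 10]) cube([285, 10, 95]);
translate([112, 787, 10]) cube([285, 10, 95]);
translate([112, 280, 10]) cube([10, 507, 95]);
translate([387, 280, 10]) cube([10, 507, 95]);


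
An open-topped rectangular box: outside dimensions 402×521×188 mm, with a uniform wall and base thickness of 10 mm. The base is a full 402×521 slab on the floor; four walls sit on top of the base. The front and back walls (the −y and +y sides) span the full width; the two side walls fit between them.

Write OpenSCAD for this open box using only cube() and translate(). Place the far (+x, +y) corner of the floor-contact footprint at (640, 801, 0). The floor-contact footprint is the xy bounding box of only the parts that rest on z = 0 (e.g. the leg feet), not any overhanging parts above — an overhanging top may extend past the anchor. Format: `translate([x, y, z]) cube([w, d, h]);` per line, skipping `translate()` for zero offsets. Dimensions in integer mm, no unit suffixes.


translate([238, 280, 0]) cube([402, 521, 10]);
translate([238, 280, 10]) cube([402, 10, 178]);
translate([238, 791, 10]) cube([402, 10, 178]);
translate([238, 290, 10]) cube([10, 501, 178]);
translate([630, 290, 10]) cube([10, 501, 178]);


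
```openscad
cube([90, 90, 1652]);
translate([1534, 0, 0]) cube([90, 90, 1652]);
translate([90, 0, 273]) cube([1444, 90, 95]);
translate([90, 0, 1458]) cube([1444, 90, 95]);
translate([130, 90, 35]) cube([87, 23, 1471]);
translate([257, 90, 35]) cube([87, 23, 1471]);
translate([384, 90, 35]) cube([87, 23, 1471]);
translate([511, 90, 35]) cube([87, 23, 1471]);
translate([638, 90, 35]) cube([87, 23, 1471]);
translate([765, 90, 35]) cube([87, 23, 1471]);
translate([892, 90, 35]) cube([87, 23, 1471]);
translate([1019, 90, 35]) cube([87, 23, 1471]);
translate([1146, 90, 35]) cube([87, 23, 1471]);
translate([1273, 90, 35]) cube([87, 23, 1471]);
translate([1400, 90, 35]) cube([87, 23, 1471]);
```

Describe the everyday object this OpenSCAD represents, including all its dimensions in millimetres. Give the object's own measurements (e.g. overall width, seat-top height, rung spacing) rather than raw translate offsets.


A fence section. Two 90×90 mm posts, 1652 mm tall, stand on the floor with a clear span of 1444 mm between their inner faces. Two horizontal rails of 90×95 mm section span the gap between the posts with their undersides at z = 273 mm and z = 1458 mm, flush with the posts' −y face. 11 pickets, each 87 mm wide, 23 mm thick and 1471 mm tall, are fixed to the +y face of the rails with their bottoms at z = 35 mm, spaced across the span with a 40 mm gap after the −x post and between neighbouring pickets, with 47 mm left before the +x post.


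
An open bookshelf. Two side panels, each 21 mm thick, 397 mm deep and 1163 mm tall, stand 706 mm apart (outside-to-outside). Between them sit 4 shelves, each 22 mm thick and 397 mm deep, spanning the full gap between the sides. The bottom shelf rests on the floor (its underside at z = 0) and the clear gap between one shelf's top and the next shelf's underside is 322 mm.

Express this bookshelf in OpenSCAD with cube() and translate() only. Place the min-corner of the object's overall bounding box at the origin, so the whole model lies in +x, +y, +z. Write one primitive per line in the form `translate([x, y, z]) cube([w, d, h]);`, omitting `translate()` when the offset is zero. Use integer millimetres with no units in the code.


cube([21, 397, 1163]);
translate([685, 0, 0]) cube([21, 397, 1163]);
translate([21, 0, 0]) cube([664, 397, 22]);
translate([21, 0, 344]) cube([664, 397, 22]);
translate([21, 0, 688]) cube([664, 397, 22]);
translate([21, 0, 1032]) cube([664, 397, 22]);


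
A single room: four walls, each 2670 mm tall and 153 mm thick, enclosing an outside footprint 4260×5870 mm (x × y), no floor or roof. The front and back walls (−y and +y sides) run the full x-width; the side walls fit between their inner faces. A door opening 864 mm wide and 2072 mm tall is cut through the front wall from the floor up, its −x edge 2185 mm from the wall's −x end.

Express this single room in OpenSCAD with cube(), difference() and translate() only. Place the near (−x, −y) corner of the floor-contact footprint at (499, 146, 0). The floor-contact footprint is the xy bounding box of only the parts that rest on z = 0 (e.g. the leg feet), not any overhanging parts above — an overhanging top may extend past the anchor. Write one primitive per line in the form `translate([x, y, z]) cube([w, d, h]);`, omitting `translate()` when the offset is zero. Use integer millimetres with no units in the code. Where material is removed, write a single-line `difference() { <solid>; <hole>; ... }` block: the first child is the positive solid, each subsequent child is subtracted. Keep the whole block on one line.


difference() { translate([499, 146, 0]) cube([4260, 153, 2670]); translate([2684, 146, 0]) cube([864, 153, 2072]); }
translate([499, 5863, 0]) cube([4260, 153, 2670]);
translate([499, 299, 0]) cube([153, 5564, 2670]);
translate([4606, 299, 0]) cube([153, 5564, 2670]);


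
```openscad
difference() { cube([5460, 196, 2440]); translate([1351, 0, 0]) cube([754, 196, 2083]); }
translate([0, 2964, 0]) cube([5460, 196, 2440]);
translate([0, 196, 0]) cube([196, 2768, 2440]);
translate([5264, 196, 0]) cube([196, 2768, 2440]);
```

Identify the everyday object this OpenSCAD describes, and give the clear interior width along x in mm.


A single room. The interior width is 5068 mm.

Four walls enclosing a rectangle with a door in the front wall — a room. Outside width 5460 minus two 196 mm walls gives 5068 mm.


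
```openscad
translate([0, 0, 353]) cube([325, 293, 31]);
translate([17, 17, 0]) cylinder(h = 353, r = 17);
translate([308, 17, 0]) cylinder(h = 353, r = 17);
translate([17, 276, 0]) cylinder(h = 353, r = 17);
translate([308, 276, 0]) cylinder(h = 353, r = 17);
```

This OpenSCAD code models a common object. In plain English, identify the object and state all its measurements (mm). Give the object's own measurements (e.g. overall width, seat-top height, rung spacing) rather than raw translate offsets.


A simple wooden stool: a rectangular seat 325 mm (x) by 293 mm (y), 31 mm thick, top face at z = 384 mm, on four round legs, each 34 mm in diameter. The legs rest on z = 0, each leg's axis is inset half a diameter from the nearest pair of seat edges (so the leg's bounding box is flush with the corner).


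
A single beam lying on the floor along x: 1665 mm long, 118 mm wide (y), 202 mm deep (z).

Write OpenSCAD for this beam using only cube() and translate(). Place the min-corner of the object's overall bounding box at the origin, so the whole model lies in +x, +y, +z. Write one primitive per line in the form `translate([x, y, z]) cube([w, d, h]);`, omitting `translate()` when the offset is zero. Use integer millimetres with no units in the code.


cube([1665, 118, 202]);


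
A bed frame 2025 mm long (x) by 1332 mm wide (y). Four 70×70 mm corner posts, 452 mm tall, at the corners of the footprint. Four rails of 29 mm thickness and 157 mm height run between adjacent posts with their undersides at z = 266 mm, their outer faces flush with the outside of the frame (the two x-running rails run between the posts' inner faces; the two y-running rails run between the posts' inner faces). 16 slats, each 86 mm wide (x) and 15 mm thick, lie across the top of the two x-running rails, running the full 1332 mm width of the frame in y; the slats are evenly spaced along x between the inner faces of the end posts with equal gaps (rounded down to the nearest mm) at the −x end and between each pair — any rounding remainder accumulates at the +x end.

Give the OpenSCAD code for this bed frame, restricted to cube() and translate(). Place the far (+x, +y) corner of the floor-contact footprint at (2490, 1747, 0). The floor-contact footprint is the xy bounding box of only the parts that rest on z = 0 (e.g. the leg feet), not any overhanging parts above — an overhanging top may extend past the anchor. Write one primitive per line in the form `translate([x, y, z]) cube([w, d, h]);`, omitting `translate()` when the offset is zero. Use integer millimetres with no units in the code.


// slat z = rail_z + rail_h = 266 + 157 = 423
// slat gap = ⌊(1885 − 16·86) / 17⌋ = 29
translate([465, 415, 0]) cube([70, 70, 452]);
translate([465, 1677, 0]) cube([70, 70, 452]);
translate([2420, 415, 0]) cube([70, 70, 452]);
translate([2420, 1677, 0]) cube([70, 70, 452]);
translate([535, 415, 266]) cube([1885, 29, 157]);
translate([535, 1718, 266]) cube([1885, 29, 157]);
translate([465, 485, 266]) cube([29, 1192, 157]);
translate([2461, 485, 266]) cube([29, 1192, 157]);
translate([564, 415, 423]) cube([86, 1332, 15]);
translate([679, 415, 423]) cube([86, 1332, 15]);
translate([794, 415, 423]) cube([86, 1332, 15]);
translate([909, 415, 423]) cube([86, 1332, 15]);
translate([1024, 415, 423]) cube([86, 1332, 15]);
translate([1139, 415, 423]) cube([86, 1332, 15]);
translate([1254, 415, 423]) cube([86, 1332, 15]);
translate([1369, 415, 423]) cube([86, 1332, 15]);
translate([1484, 415, 423]) cube([86, 1332, 15]);
translate([1599, 415, 423]) cube([86, 1332, 15]);
translate([1714, 415, 423]) cube([86, 1332, 15]);
translate([1829, 415, 423]) cube([86, 1332, 15]);
translate([1944, 415, 423]) cube([86, 1332, 15]);
translate([2059, 415, 423]) cube([86, 1332, 15]);
translate([2174, 415, 423]) cube([86, 1332, 15]);
translate([2289, 415, 423]) cube([86, 1332, 15]);


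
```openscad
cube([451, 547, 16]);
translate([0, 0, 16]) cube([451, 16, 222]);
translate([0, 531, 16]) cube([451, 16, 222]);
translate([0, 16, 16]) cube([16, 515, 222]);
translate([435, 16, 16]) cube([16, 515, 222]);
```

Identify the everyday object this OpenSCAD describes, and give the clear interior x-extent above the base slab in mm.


An open box. The internal width is 419 mm.

A 451×547 base slab with four walls standing on it — an open box. The base is 451 mm wide and the walls are 16 mm thick, so the internal width is 451 − 2 × 16 = 419 mm.


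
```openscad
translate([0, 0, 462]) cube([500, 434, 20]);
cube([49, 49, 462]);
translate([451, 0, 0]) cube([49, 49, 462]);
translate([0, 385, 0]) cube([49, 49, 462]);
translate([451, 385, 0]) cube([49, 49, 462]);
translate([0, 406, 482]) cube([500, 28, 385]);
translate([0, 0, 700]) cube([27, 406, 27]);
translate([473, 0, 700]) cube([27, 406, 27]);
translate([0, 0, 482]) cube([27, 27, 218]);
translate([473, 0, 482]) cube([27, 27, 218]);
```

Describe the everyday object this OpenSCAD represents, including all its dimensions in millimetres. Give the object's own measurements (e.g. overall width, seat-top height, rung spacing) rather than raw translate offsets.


A chair. The seat is a 500×434×20 mm slab with its top at z = 482 mm, on four 49×49 mm corner legs (flush with the seat edges, standing on z = 0). A flat backrest 28 mm thick, 385 mm tall, spans the full seat width and rises from the seat top along its +y edge, rear face flush with the rear of the seat. Two armrests of 27×27 mm section run along each side from the seat's front edge to the front of the backrest, top faces 245 mm above the seat top and outer faces flush with the seat's x-edges; a 27×27 mm post under the front of each armrest stands on the seat at the front corner.


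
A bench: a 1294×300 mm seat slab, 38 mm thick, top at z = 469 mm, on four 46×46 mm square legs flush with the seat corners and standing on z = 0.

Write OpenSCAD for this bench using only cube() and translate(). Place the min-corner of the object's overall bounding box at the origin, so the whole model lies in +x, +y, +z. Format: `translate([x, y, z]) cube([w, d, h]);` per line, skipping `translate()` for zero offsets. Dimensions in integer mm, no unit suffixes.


translate([0, 0, 431]) cube([1294, 300, 38]);
cube([46, 46, 431]);
translate([0, 254, 0]) cube([46, 46, 431]);
translate([1248, 0, 0]) cube([46, 46, 431]);
translate([1248, 254, 0]) cube([46, 46, 431]);


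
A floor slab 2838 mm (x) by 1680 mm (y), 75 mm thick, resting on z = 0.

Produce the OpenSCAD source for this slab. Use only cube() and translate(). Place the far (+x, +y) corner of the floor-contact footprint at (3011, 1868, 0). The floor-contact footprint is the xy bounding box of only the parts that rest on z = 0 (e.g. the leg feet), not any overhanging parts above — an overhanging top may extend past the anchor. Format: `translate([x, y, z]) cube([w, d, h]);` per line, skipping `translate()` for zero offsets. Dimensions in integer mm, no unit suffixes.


translate([173, 188, 0]) cube([2838, 1680, 75]);


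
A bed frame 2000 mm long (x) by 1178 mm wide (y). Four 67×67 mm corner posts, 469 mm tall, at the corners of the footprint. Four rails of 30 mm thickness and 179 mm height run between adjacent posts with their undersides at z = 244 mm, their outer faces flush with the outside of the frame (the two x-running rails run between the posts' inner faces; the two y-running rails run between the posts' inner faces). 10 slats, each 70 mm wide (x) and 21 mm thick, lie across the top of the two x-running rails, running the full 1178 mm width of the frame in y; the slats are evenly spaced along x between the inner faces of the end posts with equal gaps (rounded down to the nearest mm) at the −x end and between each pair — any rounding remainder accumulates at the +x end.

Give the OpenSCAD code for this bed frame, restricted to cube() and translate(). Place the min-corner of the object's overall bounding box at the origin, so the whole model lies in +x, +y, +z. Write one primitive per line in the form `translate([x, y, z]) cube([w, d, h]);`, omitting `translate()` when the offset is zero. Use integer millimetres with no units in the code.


// slat z = rail_z + rail_h = 244 + 179 = 423
// slat gap = ⌊(1866 − 10·70) / 11⌋ = 106
cube([67, 67, 469]);
translate([0, 1111, 0]) cube([67, 67, 469]);
translate([1933, 0, 0]) cube([67, 67, 469]);
translate([1933, 1111, 0]) cube([67, 67, 469]);
translate([67, 0, 244]) cube([1866, 30, 179]);
translate([67, 1148, 244]) cube([1866, 30, 179]);
translate([0, 67, 244]) cube([30, 1044, 179]);
translate([1970, 67, 244]) cube([30, 1044, 179]);
translate([173, 0, 423]) cube([70, 1178, 21]);
translate([349, 0, 423]) cube([70, 1178, 21]);
translate([525, 0, 423]) cube([70, 1178, 21]);
translate([701, 0, 423]) cube([70, 1178, 21]);
translate([877, 0, 423]) cube([70, 1178, 21]);
translate([1053, 0, 423]) cube([70, 1178, 21]);
translate([1229, 0, 423]) cube([70, 1178, 21]);
translate([1405, 0, 423]) cube([70, 1178, 21]);
translate([1581, 0, 423]) cube([70, 1178, 21]);
translate([1757, 0, 423]) cube([70, 1178, 21]);


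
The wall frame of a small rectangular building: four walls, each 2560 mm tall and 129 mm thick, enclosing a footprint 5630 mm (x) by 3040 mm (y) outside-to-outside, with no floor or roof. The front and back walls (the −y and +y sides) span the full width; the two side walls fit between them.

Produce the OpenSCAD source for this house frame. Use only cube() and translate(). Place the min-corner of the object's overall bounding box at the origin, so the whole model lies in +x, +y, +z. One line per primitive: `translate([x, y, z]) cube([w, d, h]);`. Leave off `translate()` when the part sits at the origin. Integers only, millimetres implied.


cube([5630, 129, 2560]);
translate([0, 2911, 0]) cube([5630, 129, 2560]);
translate([0, 129, 0]) cube([129, 2782, 2560]);
translate([5501, 129, 0]) cube([129, 2782, 2560]);


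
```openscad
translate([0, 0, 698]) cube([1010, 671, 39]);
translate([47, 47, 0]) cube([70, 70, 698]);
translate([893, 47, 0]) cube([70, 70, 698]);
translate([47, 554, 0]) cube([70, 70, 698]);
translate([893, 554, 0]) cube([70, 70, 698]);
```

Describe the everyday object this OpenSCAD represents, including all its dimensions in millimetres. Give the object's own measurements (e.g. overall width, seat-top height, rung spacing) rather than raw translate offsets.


A table: top 1010 mm (x) × 671 mm (y), 39 mm thick, upper face at z = 737 mm, on four 70×70 mm square legs, each inset 47 mm from the nearest pair of top edges from z = 0 to the bottom of the top.


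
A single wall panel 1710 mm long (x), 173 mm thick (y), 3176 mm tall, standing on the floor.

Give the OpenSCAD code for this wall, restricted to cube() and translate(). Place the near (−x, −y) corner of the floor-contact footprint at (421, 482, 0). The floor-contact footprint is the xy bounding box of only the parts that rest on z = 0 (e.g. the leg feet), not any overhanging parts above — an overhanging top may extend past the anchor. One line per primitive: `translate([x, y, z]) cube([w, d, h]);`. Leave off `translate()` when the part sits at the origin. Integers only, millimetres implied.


translate([421, 482, 0]) cube([1710, 173, 3176]);
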